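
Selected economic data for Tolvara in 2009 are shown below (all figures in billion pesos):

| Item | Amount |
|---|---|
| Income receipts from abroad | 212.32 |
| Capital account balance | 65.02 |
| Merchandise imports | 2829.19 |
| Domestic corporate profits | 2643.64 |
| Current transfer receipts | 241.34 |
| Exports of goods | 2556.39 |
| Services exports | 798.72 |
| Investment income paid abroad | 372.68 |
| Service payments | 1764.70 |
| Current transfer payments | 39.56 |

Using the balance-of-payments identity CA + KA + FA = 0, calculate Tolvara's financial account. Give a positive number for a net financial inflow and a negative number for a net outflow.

1132.34

Goods balance = 2556.39 - 2829.19 = -272.80
Services balance = 798.72 - 1764.70 = -965.98
Trade balance (goods + services) = -272.80 + (-965.98) = -1238.78
Net primary income = 212.32 - 372.68 = -160.36
Net secondary income = 241.34 - 39.56 = 201.78
Current account = -1238.78 + (-160.36) + 201.78 = -1197.36
Financial account = -(-1197.36 + 65.02) = 1132.34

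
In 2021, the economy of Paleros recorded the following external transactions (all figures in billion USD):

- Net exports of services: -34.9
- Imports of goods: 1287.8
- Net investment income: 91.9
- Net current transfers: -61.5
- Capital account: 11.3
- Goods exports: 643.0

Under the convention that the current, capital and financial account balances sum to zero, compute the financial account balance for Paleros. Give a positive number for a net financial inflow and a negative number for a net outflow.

638.0

Goods balance = 643.0 - 1287.8 = -644.8
Services balance = -34.9
Trade balance (goods + services) = -644.8 + (-34.9) = -679.7
Net primary income = 91.9
Net secondary income = -61.5
Current account = -679.7 + 91.9 + (-61.5) = -649.3
Financial account = -(-649.3 + 11.3) = 638.0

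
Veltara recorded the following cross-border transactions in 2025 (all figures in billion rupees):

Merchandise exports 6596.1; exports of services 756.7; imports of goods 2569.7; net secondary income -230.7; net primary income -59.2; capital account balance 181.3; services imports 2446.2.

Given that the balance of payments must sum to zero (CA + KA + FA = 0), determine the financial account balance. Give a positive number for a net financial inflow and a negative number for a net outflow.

-2228.3

Goods balance = 6596.1 - 2569.7 = 4026.4
Services balance = 756.7 - 2446.2 = -1689.5
Trade balance (goods + services) = 4026.4 + (-1689.5) = 2336.9
Net primary income = -59.2
Net secondary income = -230.7
Current account = 2336.9 + (-59.2) + (-230.7) = 2047.0
Financial account = -(2047.0 + 181.3) = -2228.3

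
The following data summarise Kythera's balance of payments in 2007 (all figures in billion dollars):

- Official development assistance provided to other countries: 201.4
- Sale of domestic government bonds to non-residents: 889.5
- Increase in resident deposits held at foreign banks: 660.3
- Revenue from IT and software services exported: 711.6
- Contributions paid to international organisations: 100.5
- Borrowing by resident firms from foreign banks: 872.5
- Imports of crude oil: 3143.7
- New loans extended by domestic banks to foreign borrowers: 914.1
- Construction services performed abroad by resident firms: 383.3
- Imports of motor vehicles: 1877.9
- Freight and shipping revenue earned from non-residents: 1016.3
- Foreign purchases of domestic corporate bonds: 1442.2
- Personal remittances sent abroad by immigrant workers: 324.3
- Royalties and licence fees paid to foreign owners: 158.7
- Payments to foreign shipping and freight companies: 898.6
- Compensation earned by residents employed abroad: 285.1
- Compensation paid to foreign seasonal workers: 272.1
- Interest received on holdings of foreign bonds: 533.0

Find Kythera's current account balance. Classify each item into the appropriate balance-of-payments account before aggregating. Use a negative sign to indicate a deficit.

Goods: -3143.7 - 1877.9 = -5021.6
Services: 383.3 - 158.7 + 711.6 + 1016.3 - 898.6 = 1053.9
Primary income: 533.0 + 285.1 - 272.1 = 546.0
Secondary income: -100.5 - 201.4 - 324.3 = -626.2
Current account = (-5021.6) + 1053.9 + 546.0 + (-626.2) = -4047.9
(Excluded from the current account — financial account: sale of domestic government bonds to non-residents 889.5, increase in resident deposits held at foreign banks 660.3, borrowing by resident firms from foreign banks 872.5, new loans extended by domestic banks to foreign borrowers 914.1, foreign purchases of domestic corporate bonds 1442.2.)

-4047.9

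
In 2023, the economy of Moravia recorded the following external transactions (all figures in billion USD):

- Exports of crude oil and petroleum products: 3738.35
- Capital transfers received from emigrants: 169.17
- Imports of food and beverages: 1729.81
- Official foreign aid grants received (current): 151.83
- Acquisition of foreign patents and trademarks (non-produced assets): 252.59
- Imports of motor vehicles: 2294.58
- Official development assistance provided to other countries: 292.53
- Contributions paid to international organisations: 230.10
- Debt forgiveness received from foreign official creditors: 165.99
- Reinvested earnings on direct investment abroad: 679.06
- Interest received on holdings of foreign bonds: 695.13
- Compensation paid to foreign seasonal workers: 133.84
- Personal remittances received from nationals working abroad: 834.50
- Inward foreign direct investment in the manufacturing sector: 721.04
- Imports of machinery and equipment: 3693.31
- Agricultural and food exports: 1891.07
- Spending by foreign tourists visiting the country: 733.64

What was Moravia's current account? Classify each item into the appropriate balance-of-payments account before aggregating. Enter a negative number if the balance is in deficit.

Goods: -2294.58 - 1729.81 + 3738.35 + 1891.07 - 3693.31 = -2088.28
Services: 733.64
Primary income: 695.13 + 679.06 - 133.84 = 1240.35
Secondary income: 151.83 + 834.50 - 292.53 - 230.10 = 463.70
Current account = (-2088.28) + 733.64 + 1240.35 + 463.70 = 349.41
(Excluded from the current account — capital account: capital transfers received from emigrants 169.17, acquisition of foreign patents and trademarks (non-produced assets) 252.59, debt forgiveness received from foreign official creditors 165.99; financial account: inward foreign direct investment in the manufacturing sector 721.04.)

349.41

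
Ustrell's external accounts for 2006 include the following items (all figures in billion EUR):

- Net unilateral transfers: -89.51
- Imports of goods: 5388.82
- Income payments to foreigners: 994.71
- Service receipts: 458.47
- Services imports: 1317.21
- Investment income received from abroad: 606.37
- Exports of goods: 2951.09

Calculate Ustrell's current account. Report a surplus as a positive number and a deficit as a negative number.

Goods balance = 2951.09 - 5388.82 = -2437.73
Services balance = 458.47 - 1317.21 = -858.74
Trade balance (goods + services) = -2437.73 + (-858.74) = -3296.47
Net primary income = 606.37 - 994.71 = -388.34
Net secondary income = -89.51
Current account = -3296.47 + (-388.34) + (-89.51) = -3774.32

-3774.32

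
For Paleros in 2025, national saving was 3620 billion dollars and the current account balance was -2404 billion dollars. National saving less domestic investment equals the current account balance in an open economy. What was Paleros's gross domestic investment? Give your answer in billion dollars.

I = S - CA = 3620 - (-2404) = 6024

6024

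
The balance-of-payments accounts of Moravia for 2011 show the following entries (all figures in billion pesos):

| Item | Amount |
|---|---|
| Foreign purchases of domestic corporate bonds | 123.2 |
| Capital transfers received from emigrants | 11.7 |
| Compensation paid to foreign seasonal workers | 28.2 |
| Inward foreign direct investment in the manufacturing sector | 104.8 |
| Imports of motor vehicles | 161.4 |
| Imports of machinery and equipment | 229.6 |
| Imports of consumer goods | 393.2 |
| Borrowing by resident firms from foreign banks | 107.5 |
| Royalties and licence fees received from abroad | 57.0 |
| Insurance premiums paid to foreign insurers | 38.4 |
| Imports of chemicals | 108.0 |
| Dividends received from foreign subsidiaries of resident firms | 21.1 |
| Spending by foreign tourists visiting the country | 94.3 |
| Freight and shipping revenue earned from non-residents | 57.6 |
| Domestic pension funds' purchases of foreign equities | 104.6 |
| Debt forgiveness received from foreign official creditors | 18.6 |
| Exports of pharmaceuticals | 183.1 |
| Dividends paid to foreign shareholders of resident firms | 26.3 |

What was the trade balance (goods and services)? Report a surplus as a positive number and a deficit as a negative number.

-538.6

Goods: -108.0 - 229.6 + 183.1 - 161.4 - 393.2 = -709.1
Services: 57.6 + 57.0 - 38.4 + 94.3 = 170.5
Trade balance = -709.1 + 170.5 = -538.6
(Excluded from the trade balance — financial account: foreign purchases of domestic corporate bonds 123.2, inward foreign direct investment in the manufacturing sector 104.8, borrowing by resident firms from foreign banks 107.5, domestic pension funds' purchases of foreign equities 104.6; capital account: capital transfers received from emigrants 11.7, debt forgiveness received from foreign official creditors 18.6; primary income: compensation paid to foreign seasonal workers 28.2, dividends received from foreign subsidiaries of resident firms 21.1, dividends paid to foreign shareholders of resident firms 26.3.)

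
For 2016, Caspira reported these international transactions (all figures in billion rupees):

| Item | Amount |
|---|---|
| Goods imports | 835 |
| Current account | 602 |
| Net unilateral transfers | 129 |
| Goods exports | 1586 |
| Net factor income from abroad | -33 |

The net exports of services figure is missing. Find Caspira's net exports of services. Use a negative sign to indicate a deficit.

-245

Current account = goods balance + services balance + net primary income + net secondary income
Sum of the known components = 847
Net exports of services = CA - (known components) = 602 - 847 = -245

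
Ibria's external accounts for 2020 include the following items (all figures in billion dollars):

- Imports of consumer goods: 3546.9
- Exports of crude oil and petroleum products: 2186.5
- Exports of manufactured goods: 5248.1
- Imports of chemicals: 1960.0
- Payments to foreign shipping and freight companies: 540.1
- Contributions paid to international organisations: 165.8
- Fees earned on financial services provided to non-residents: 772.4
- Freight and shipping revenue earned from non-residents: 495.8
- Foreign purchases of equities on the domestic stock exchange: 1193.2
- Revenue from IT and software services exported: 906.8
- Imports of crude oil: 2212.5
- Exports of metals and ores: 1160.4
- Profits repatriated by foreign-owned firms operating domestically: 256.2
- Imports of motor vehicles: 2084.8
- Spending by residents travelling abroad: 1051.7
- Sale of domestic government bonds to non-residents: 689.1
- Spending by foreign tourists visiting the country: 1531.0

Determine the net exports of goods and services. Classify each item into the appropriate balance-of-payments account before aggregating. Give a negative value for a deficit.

Goods: -3546.9 + 5248.1 - 2212.5 - 1960.0 + 1160.4 + 2186.5 - 2084.8 = -1209.2
Services: 495.8 + 1531.0 - 1051.7 + 906.8 - 540.1 + 772.4 = 2114.2
Trade balance = -1209.2 + 2114.2 = 905.0
(Excluded from the trade balance — secondary income: contributions paid to international organisations 165.8; financial account: foreign purchases of equities on the domestic stock exchange 1193.2, sale of domestic government bonds to non-residents 689.1; primary income: profits repatriated by foreign-owned firms operating domestically 256.2.)

905.0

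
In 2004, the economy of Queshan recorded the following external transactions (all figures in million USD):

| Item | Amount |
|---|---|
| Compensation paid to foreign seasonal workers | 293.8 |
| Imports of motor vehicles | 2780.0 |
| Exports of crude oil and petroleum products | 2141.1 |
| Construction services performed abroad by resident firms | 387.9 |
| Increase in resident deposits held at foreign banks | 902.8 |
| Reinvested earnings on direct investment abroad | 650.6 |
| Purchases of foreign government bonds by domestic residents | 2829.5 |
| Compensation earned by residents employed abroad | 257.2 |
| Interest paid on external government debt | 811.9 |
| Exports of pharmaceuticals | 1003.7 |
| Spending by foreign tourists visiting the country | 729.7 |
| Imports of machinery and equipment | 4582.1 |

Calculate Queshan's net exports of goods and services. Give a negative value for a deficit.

-3099.7

Goods: 2141.1 - 4582.1 + 1003.7 - 2780.0 = -4217.3
Services: 729.7 + 387.9 = 1117.6
Trade balance = -4217.3 + 1117.6 = -3099.7
(Excluded from the trade balance — primary income: compensation paid to foreign seasonal workers 293.8, reinvested earnings on direct investment abroad 650.6, compensation earned by residents employed abroad 257.2, interest paid on external government debt 811.9; financial account: increase in resident deposits held at foreign banks 902.8, purchases of foreign government bonds by domestic residents 2829.5.)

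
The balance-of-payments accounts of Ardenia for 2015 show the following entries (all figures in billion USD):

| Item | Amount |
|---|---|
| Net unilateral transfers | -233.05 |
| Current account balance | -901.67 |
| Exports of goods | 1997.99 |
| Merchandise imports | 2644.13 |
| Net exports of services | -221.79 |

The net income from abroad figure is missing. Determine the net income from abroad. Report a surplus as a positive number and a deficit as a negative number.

Current account = goods balance + services balance + net primary income + net secondary income
Sum of the known components = -1100.98
Net income from abroad = CA - (known components) = -901.67 - (-1100.98) = 199.31

199.31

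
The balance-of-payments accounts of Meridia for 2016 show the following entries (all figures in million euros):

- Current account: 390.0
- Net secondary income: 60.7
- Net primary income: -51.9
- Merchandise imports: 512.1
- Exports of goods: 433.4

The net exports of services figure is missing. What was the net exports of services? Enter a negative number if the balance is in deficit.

Current account = goods balance + services balance + net primary income + net secondary income
Sum of the known components = -69.9
Net exports of services = CA - (known components) = 390.0 - (-69.9) = 459.9

459.9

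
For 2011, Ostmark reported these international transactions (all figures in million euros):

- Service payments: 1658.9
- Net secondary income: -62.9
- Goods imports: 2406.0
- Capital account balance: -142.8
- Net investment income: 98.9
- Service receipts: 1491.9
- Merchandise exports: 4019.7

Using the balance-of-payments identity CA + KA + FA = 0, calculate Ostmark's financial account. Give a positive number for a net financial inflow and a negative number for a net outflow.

-1339.9

Goods balance = 4019.7 - 2406.0 = 1613.7
Services balance = 1491.9 - 1658.9 = -167.0
Trade balance (goods + services) = 1613.7 + (-167.0) = 1446.7
Net primary income = 98.9
Net secondary income = -62.9
Current account = 1446.7 + 98.9 + (-62.9) = 1482.7
Financial account = -(1482.7 + (-142.8)) = -1339.9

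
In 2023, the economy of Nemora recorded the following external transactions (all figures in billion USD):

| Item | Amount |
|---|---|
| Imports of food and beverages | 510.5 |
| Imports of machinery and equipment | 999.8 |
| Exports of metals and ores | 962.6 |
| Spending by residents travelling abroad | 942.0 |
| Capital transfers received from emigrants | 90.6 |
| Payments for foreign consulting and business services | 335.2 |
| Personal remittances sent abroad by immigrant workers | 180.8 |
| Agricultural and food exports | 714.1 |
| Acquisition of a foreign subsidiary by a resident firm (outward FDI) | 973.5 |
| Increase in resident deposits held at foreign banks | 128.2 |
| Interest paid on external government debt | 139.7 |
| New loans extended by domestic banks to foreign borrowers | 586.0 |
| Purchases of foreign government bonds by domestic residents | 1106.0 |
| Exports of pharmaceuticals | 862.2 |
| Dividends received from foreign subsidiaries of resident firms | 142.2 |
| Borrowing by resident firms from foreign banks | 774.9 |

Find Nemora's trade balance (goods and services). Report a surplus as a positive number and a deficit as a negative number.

-248.6

Goods: 714.1 + 962.6 + 862.2 - 510.5 - 999.8 = 1028.6
Services: -942.0 - 335.2 = -1277.2
Trade balance = 1028.6 + (-1277.2) = -248.6
(Excluded from the trade balance — capital account: capital transfers received from emigrants 90.6; secondary income: personal remittances sent abroad by immigrant workers 180.8; financial account: acquisition of a foreign subsidiary by a resident firm (outward FDI) 973.5, increase in resident deposits held at foreign banks 128.2, new loans extended by domestic banks to foreign borrowers 586.0, purchases of foreign government bonds by domestic residents 1106.0, borrowing by resident firms from foreign banks 774.9; primary income: interest paid on external government debt 139.7, dividends received from foreign subsidiaries of resident firms 142.2.)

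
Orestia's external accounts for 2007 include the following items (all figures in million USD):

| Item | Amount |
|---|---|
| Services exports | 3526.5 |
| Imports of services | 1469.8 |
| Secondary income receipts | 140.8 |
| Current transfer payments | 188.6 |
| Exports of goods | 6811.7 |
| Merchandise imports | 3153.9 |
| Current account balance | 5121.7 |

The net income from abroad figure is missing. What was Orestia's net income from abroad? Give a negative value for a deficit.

Current account = goods balance + services balance + net primary income + net secondary income
Sum of the known components = 5666.7
Net income from abroad = CA - (known components) = 5121.7 - 5666.7 = -545.0

-545.0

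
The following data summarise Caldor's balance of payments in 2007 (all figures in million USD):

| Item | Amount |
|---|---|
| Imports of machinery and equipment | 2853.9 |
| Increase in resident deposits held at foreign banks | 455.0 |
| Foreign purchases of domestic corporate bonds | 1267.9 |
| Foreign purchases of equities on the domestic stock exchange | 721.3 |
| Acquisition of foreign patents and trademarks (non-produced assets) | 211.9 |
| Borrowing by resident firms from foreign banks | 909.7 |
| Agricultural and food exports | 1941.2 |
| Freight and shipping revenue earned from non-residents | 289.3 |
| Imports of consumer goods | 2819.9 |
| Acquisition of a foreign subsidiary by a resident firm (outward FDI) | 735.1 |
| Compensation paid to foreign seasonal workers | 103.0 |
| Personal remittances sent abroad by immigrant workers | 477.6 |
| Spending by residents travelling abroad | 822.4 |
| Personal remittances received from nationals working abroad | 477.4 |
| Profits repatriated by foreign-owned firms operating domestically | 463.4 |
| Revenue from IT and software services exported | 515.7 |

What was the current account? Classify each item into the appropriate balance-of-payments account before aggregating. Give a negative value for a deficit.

-4316.6

Goods: -2819.9 - 2853.9 + 1941.2 = -3732.6
Services: 515.7 + 289.3 - 822.4 = -17.4
Primary income: -103.0 - 463.4 = -566.4
Secondary income: -477.6 + 477.4 = -0.2
Current account = (-3732.6) + (-17.4) + (-566.4) + (-0.2) = -4316.6
(Excluded from the current account — financial account: increase in resident deposits held at foreign banks 455.0, foreign purchases of domestic corporate bonds 1267.9, foreign purchases of equities on the domestic stock exchange 721.3, borrowing by resident firms from foreign banks 909.7, acquisition of a foreign subsidiary by a resident firm (outward FDI) 735.1; capital account: acquisition of foreign patents and trademarks (non-produced assets) 211.9.)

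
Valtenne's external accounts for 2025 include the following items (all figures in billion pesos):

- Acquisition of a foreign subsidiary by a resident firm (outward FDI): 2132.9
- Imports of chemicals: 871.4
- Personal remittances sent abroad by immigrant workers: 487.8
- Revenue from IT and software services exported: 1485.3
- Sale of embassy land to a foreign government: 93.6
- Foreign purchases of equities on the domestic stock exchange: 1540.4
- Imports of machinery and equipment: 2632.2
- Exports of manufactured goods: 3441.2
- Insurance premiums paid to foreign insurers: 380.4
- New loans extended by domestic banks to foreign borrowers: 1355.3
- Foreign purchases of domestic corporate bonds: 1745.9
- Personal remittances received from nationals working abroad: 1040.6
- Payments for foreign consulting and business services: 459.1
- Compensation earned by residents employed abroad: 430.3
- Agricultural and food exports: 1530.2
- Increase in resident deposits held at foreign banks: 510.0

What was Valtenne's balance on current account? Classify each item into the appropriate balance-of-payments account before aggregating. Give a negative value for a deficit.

Goods: -871.4 - 2632.2 + 1530.2 + 3441.2 = 1467.8
Services: -459.1 - 380.4 + 1485.3 = 645.8
Primary income: 430.3
Secondary income: 1040.6 - 487.8 = 552.8
Current account = 1467.8 + 645.8 + 430.3 + 552.8 = 3096.7
(Excluded from the current account — financial account: acquisition of a foreign subsidiary by a resident firm (outward FDI) 2132.9, foreign purchases of equities on the domestic stock exchange 1540.4, new loans extended by domestic banks to foreign borrowers 1355.3, foreign purchases of domestic corporate bonds 1745.9, increase in resident deposits held at foreign banks 510.0; capital account: sale of embassy land to a foreign government 93.6.)

3096.7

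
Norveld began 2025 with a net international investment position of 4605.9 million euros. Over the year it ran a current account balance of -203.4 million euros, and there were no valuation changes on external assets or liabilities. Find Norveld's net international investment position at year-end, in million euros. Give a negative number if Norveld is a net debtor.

4402.5

With no valuation effects, change in NIIP = current account = -203.4
End-of-year NIIP = 4605.9 + (-203.4) = 4402.5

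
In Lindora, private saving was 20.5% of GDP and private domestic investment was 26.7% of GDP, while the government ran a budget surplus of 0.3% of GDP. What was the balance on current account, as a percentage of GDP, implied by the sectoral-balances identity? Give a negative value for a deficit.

By the sectoral-balances identity, CA = (S_private - I) + (T - G).
Private balance = 20.5 - 26.7 = -6.2
Government balance (T - G) = 0.3
CA = -6.2 + 0.3 = -5.9

-5.9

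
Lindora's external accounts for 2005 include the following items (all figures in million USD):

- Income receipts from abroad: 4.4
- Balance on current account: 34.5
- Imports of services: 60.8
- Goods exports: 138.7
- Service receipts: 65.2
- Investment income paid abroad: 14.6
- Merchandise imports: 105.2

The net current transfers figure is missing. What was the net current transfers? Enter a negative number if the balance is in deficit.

6.8

Current account = goods balance + services balance + net primary income + net secondary income
Sum of the known components = 27.7
Net current transfers = CA - (known components) = 34.5 - 27.7 = 6.8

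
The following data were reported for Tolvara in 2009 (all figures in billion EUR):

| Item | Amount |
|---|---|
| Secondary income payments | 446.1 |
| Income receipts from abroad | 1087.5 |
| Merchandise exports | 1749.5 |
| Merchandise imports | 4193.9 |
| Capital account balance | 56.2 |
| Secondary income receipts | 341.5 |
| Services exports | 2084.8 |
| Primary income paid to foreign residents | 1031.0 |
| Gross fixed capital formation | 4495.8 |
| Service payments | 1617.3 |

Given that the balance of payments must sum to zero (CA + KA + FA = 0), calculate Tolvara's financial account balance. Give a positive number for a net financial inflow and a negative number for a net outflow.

1968.8

Goods balance = 1749.5 - 4193.9 = -2444.4
Services balance = 2084.8 - 1617.3 = 467.5
Trade balance (goods + services) = -2444.4 + 467.5 = -1976.9
Net primary income = 1087.5 - 1031.0 = 56.5
Net secondary income = 341.5 - 446.1 = -104.6
Current account = -1976.9 + 56.5 + (-104.6) = -2025.0
Financial account = -(-2025.0 + 56.2) = 1968.8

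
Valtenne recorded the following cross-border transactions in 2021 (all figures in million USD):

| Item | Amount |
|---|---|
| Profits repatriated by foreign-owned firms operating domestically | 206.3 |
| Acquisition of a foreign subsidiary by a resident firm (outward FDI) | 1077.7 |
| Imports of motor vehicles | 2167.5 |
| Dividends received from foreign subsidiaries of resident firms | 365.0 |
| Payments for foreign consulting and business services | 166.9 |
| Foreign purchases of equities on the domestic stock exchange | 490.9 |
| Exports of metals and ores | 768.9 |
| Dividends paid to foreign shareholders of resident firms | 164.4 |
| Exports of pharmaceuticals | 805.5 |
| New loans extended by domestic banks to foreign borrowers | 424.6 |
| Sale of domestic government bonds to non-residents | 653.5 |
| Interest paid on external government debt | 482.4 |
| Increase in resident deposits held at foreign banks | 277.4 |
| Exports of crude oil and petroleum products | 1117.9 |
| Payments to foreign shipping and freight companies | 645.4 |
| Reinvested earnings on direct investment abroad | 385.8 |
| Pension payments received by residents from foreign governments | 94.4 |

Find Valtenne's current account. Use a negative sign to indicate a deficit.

Goods: 1117.9 - 2167.5 + 805.5 + 768.9 = 524.8
Services: -645.4 - 166.9 = -812.3
Primary income: 385.8 + 365.0 - 482.4 - 164.4 - 206.3 = -102.3
Secondary income: 94.4
Current account = 524.8 + (-812.3) + (-102.3) + 94.4 = -295.4
(Excluded from the current account — financial account: acquisition of a foreign subsidiary by a resident firm (outward FDI) 1077.7, foreign purchases of equities on the domestic stock exchange 490.9, new loans extended by domestic banks to foreign borrowers 424.6, sale of domestic government bonds to non-residents 653.5, increase in resident deposits held at foreign banks 277.4.)

-295.4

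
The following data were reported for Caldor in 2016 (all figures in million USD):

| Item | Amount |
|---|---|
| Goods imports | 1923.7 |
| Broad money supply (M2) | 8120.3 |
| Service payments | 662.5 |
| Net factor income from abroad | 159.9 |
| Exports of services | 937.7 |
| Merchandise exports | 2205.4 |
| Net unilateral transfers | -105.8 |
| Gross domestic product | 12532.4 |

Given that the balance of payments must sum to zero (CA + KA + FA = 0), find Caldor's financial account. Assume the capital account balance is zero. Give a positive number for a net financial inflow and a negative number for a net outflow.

-611.0

Goods balance = 2205.4 - 1923.7 = 281.7
Services balance = 937.7 - 662.5 = 275.2
Trade balance (goods + services) = 281.7 + 275.2 = 556.9
Net primary income = 159.9
Net secondary income = -105.8
Current account = 556.9 + 159.9 + (-105.8) = 611.0
Financial account = -(611.0) = -611.0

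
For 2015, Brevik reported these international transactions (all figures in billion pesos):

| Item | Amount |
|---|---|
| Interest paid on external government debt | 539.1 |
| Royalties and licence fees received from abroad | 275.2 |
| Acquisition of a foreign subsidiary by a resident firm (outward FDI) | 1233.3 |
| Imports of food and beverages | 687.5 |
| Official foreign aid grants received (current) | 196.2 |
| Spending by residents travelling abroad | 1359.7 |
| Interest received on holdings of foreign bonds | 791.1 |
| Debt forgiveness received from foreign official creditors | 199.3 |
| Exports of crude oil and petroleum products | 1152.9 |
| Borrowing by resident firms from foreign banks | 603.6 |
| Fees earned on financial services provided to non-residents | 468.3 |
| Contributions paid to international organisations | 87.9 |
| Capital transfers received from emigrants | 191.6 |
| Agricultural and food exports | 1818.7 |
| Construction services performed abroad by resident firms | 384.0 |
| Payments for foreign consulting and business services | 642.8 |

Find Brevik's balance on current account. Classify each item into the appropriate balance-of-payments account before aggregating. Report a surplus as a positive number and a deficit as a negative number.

Goods: -687.5 + 1818.7 + 1152.9 = 2284.1
Services: 384.0 + 468.3 - 642.8 - 1359.7 + 275.2 = -875.0
Primary income: 791.1 - 539.1 = 252.0
Secondary income: -87.9 + 196.2 = 108.3
Current account = 2284.1 + (-875.0) + 252.0 + 108.3 = 1769.4
(Excluded from the current account — financial account: acquisition of a foreign subsidiary by a resident firm (outward FDI) 1233.3, borrowing by resident firms from foreign banks 603.6; capital account: debt forgiveness received from foreign official creditors 199.3, capital transfers received from emigrants 191.6.)

1769.4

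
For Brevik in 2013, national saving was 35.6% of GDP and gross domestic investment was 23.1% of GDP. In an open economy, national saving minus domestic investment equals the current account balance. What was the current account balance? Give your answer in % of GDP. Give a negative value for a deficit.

S - I = CA (net lending to the rest of the world).
CA = S - I = 35.6 - 23.1 = 12.5

12.5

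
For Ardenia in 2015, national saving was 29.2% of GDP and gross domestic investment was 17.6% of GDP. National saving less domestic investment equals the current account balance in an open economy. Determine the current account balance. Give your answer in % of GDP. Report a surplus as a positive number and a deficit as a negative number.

11.6

CA = S - I = 29.2 - 17.6 = 11.6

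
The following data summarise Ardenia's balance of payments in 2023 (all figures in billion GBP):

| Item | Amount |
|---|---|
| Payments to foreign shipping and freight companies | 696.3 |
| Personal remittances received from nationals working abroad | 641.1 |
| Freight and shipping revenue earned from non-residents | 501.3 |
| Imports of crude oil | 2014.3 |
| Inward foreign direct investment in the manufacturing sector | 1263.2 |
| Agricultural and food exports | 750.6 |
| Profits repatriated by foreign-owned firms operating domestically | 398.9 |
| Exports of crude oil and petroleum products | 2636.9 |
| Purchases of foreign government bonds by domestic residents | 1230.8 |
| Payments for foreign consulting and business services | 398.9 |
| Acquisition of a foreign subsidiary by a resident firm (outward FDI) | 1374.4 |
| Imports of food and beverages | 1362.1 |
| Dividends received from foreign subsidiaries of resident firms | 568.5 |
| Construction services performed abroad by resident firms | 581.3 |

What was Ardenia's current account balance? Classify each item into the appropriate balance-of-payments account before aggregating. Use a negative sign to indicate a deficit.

809.2

Goods: 2636.9 - 2014.3 + 750.6 - 1362.1 = 11.1
Services: -398.9 - 696.3 + 581.3 + 501.3 = -12.6
Primary income: -398.9 + 568.5 = 169.6
Secondary income: 641.1
Current account = 11.1 + (-12.6) + 169.6 + 641.1 = 809.2
(Excluded from the current account — financial account: inward foreign direct investment in the manufacturing sector 1263.2, purchases of foreign government bonds by domestic residents 1230.8, acquisition of a foreign subsidiary by a resident firm (outward FDI) 1374.4.)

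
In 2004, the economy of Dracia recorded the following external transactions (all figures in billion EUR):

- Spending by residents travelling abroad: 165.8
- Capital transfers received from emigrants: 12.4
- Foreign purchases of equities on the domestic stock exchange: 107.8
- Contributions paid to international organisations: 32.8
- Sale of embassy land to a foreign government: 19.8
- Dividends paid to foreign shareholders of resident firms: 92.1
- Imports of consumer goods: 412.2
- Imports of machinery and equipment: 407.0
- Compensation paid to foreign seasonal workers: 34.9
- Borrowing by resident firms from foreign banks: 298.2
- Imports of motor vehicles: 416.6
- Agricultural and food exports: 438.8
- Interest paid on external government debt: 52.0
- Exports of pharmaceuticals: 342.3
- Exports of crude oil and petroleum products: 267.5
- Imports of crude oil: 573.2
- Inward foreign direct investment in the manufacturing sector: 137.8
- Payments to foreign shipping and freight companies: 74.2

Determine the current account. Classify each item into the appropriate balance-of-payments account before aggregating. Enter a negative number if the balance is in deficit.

Goods: -412.2 - 573.2 - 416.6 + 342.3 + 438.8 + 267.5 - 407.0 = -760.4
Services: -74.2 - 165.8 = -240.0
Primary income: -52.0 - 34.9 - 92.1 = -179.0
Secondary income: -32.8
Current account = (-760.4) + (-240.0) + (-179.0) + (-32.8) = -1212.2
(Excluded from the current account — capital account: capital transfers received from emigrants 12.4, sale of embassy land to a foreign government 19.8; financial account: foreign purchases of equities on the domestic stock exchange 107.8, borrowing by resident firms from foreign banks 298.2, inward foreign direct investment in the manufacturing sector 137.8.)

-1212.2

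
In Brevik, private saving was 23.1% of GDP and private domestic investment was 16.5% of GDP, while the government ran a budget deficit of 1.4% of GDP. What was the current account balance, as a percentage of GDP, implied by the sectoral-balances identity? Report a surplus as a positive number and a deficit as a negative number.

By the sectoral-balances identity, CA = (S_private - I) + (T - G).
Private balance = 23.1 - 16.5 = 6.6
Government balance (T - G) = -1.4
CA = 6.6 + (-1.4) = 5.2

5.2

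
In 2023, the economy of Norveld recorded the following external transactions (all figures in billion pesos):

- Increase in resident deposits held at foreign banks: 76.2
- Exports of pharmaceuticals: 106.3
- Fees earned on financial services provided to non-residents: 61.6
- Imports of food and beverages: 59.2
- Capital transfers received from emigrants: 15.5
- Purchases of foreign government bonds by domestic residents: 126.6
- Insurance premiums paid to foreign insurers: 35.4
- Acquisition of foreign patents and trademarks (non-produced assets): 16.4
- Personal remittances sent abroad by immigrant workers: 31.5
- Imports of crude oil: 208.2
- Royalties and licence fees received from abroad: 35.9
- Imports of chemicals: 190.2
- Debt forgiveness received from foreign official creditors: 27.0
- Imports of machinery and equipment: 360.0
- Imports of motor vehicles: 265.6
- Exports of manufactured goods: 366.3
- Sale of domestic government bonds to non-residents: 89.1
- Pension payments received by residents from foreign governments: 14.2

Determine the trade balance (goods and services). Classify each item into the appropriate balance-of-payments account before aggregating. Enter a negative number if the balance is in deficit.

Goods: -59.2 + 106.3 - 360.0 - 208.2 - 190.2 - 265.6 + 366.3 = -610.6
Services: -35.4 + 35.9 + 61.6 = 62.1
Trade balance = -610.6 + 62.1 = -548.5
(Excluded from the trade balance — financial account: increase in resident deposits held at foreign banks 76.2, purchases of foreign government bonds by domestic residents 126.6, sale of domestic government bonds to non-residents 89.1; capital account: capital transfers received from emigrants 15.5, acquisition of foreign patents and trademarks (non-produced assets) 16.4, debt forgiveness received from foreign official creditors 27.0; secondary income: personal remittances sent abroad by immigrant workers 31.5, pension payments received by residents from foreign governments 14.2.)

-548.5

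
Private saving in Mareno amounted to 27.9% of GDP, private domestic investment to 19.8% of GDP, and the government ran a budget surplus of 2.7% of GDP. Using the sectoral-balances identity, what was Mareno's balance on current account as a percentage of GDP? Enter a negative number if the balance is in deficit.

By the sectoral-balances identity, CA = (S_private - I) + (T - G).
Private balance = 27.9 - 19.8 = 8.1
Government balance (T - G) = 2.7
CA = 8.1 + 2.7 = 10.8

10.8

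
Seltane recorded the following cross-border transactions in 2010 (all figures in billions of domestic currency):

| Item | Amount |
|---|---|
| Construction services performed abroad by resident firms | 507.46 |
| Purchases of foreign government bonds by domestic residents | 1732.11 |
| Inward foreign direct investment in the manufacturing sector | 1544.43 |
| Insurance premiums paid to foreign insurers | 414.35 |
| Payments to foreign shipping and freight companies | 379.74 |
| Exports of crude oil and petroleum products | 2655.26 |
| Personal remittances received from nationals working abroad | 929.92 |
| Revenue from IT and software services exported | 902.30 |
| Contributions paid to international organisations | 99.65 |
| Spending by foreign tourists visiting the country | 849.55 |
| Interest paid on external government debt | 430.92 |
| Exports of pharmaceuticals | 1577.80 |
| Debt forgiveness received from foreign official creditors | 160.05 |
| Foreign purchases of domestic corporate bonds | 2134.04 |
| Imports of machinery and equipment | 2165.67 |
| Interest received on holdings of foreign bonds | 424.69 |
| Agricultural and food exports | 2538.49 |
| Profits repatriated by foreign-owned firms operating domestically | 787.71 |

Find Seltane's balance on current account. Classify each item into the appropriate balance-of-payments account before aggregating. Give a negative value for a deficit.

6107.43

Goods: 2538.49 + 1577.80 + 2655.26 - 2165.67 = 4605.88
Services: -414.35 + 507.46 + 849.55 + 902.30 - 379.74 = 1465.22
Primary income: 424.69 - 787.71 - 430.92 = -793.94
Secondary income: 929.92 - 99.65 = 830.27
Current account = 4605.88 + 1465.22 + (-793.94) + 830.27 = 6107.43
(Excluded from the current account — financial account: purchases of foreign government bonds by domestic residents 1732.11, inward foreign direct investment in the manufacturing sector 1544.43, foreign purchases of domestic corporate bonds 2134.04; capital account: debt forgiveness received from foreign official creditors 160.05.)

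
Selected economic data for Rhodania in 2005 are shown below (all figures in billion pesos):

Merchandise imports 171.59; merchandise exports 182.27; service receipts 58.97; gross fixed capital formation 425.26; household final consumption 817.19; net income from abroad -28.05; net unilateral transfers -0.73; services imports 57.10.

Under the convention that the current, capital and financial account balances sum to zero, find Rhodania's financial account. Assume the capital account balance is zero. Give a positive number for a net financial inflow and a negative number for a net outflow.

16.23

Goods balance = 182.27 - 171.59 = 10.68
Services balance = 58.97 - 57.10 = 1.87
Trade balance (goods + services) = 10.68 + 1.87 = 12.55
Net primary income = -28.05
Net secondary income = -0.73
Current account = 12.55 + (-28.05) + (-0.73) = -16.23
Financial account = -(-16.23) = 16.23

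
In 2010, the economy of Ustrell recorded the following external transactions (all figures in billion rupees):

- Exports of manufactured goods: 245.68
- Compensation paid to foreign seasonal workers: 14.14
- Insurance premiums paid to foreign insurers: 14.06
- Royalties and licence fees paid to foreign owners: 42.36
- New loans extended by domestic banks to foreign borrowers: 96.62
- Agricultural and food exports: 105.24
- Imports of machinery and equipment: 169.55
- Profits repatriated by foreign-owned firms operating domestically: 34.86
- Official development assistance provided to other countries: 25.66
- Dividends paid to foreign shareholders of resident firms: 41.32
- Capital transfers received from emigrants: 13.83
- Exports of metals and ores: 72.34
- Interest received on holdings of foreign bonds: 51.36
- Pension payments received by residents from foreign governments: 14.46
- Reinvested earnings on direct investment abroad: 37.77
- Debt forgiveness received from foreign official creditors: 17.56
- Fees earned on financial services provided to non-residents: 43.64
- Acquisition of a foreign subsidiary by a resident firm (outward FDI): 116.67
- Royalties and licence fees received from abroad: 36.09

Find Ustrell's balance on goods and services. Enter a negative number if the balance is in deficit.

277.02

Goods: 72.34 + 105.24 + 245.68 - 169.55 = 253.71
Services: 36.09 - 14.06 - 42.36 + 43.64 = 23.31
Trade balance = 253.71 + 23.31 = 277.02
(Excluded from the trade balance — primary income: compensation paid to foreign seasonal workers 14.14, profits repatriated by foreign-owned firms operating domestically 34.86, dividends paid to foreign shareholders of resident firms 41.32, interest received on holdings of foreign bonds 51.36, reinvested earnings on direct investment abroad 37.77; financial account: new loans extended by domestic banks to foreign borrowers 96.62, acquisition of a foreign subsidiary by a resident firm (outward FDI) 116.67; secondary income: official development assistance provided to other countries 25.66, pension payments received by residents from foreign governments 14.46; capital account: capital transfers received from emigrants 13.83, debt forgiveness received from foreign official creditors 17.56.)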